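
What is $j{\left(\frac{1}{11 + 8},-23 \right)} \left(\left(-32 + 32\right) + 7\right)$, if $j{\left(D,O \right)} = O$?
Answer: $-161$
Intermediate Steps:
$j{\left(\frac{1}{11 + 8},-23 \right)} \left(\left(-32 + 32\right) + 7\right) = - 23 \left(\left(-32 + 32\right) + 7\right) = - 23 \left(0 + 7\right) = \left(-23\right) 7 = -161$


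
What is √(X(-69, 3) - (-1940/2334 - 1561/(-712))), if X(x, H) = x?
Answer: I*√12144373006098/415452 ≈ 8.3882*I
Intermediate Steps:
√(X(-69, 3) - (-1940/2334 - 1561/(-712))) = √(-69 - (-1940/2334 - 1561/(-712))) = √(-69 - (-1940*1/2334 - 1561*(-1/712))) = √(-69 - (-970/1167 + 1561/712)) = √(-69 - 1*1131047/830904) = √(-69 - 1131047/830904) = √(-58463423/830904) = I*√12144373006098/415452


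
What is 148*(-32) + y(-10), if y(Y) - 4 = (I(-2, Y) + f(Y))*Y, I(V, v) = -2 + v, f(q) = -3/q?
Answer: -4615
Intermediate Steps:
y(Y) = 4 + Y*(-2 + Y - 3/Y) (y(Y) = 4 + ((-2 + Y) - 3/Y)*Y = 4 + (-2 + Y - 3/Y)*Y = 4 + Y*(-2 + Y - 3/Y))
148*(-32) + y(-10) = 148*(-32) + (1 - 10*(-2 - 10)) = -4736 + (1 - 10*(-12)) = -4736 + (1 + 120) = -4736 + 121 = -4615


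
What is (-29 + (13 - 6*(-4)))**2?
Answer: 64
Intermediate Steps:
(-29 + (13 - 6*(-4)))**2 = (-29 + (13 - 1*(-24)))**2 = (-29 + (13 + 24))**2 = (-29 + 37)**2 = 8**2 = 64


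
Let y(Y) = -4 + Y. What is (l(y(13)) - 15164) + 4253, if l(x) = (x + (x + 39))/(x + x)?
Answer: -65447/6 ≈ -10908.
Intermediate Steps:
l(x) = (39 + 2*x)/(2*x) (l(x) = (x + (39 + x))/((2*x)) = (39 + 2*x)*(1/(2*x)) = (39 + 2*x)/(2*x))
(l(y(13)) - 15164) + 4253 = ((39/2 + (-4 + 13))/(-4 + 13) - 15164) + 4253 = ((39/2 + 9)/9 - 15164) + 4253 = ((⅑)*(57/2) - 15164) + 4253 = (19/6 - 15164) + 4253 = -90965/6 + 4253 = -65447/6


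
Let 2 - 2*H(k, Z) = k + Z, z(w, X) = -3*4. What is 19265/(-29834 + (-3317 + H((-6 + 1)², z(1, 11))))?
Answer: -38530/66313 ≈ -0.58103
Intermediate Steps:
z(w, X) = -12
H(k, Z) = 1 - Z/2 - k/2 (H(k, Z) = 1 - (k + Z)/2 = 1 - (Z + k)/2 = 1 + (-Z/2 - k/2) = 1 - Z/2 - k/2)
19265/(-29834 + (-3317 + H((-6 + 1)², z(1, 11)))) = 19265/(-29834 + (-3317 + (1 - ½*(-12) - (-6 + 1)²/2))) = 19265/(-29834 + (-3317 + (1 + 6 - ½*(-5)²))) = 19265/(-29834 + (-3317 + (1 + 6 - ½*25))) = 19265/(-29834 + (-3317 + (1 + 6 - 25/2))) = 19265/(-29834 + (-3317 - 11/2)) = 19265/(-29834 - 6645/2) = 19265/(-66313/2) = 19265*(-2/66313) = -38530/66313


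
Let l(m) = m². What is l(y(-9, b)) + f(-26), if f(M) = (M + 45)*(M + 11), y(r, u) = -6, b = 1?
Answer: -249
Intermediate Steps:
f(M) = (11 + M)*(45 + M) (f(M) = (45 + M)*(11 + M) = (11 + M)*(45 + M))
l(y(-9, b)) + f(-26) = (-6)² + (495 + (-26)² + 56*(-26)) = 36 + (495 + 676 - 1456) = 36 - 285 = -249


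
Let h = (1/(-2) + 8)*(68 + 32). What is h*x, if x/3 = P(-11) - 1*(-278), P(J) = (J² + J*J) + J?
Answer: 1145250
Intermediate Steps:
P(J) = J + 2*J² (P(J) = (J² + J²) + J = 2*J² + J = J + 2*J²)
x = 1527 (x = 3*(-11*(1 + 2*(-11)) - 1*(-278)) = 3*(-11*(1 - 22) + 278) = 3*(-11*(-21) + 278) = 3*(231 + 278) = 3*509 = 1527)
h = 750 (h = (-½ + 8)*100 = (15/2)*100 = 750)
h*x = 750*1527 = 1145250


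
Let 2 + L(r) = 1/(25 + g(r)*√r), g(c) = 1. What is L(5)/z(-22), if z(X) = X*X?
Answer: -243/60016 - √5/300080 ≈ -0.0040564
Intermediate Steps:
z(X) = X²
L(r) = -2 + 1/(25 + √r) (L(r) = -2 + 1/(25 + 1*√r) = -2 + 1/(25 + √r))
L(5)/z(-22) = ((-49 - 2*√5)/(25 + √5))/((-22)²) = ((-49 - 2*√5)/(25 + √5))/484 = ((-49 - 2*√5)/(25 + √5))*(1/484) = (-49 - 2*√5)/(484*(25 + √5))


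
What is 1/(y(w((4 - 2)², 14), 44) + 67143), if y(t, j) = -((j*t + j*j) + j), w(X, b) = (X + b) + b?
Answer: 1/63755 ≈ 1.5685e-5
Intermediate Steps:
w(X, b) = X + 2*b
y(t, j) = -j - j² - j*t (y(t, j) = -((j*t + j²) + j) = -((j² + j*t) + j) = -(j + j² + j*t) = -j - j² - j*t)
1/(y(w((4 - 2)², 14), 44) + 67143) = 1/(-1*44*(1 + 44 + ((4 - 2)² + 2*14)) + 67143) = 1/(-1*44*(1 + 44 + (2² + 28)) + 67143) = 1/(-1*44*(1 + 44 + (4 + 28)) + 67143) = 1/(-1*44*(1 + 44 + 32) + 67143) = 1/(-1*44*77 + 67143) = 1/(-3388 + 67143) = 1/63755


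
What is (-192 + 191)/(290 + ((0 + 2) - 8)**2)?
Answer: -1/326 ≈ -0.0030675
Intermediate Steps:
(-192 + 191)/(290 + ((0 + 2) - 8)**2) = -1/(290 + (2 - 8)**2) = -1/(290 + (-6)**2) = -1/(290 + 36) = -1/326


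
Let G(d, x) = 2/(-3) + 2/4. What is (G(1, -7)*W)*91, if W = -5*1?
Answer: 455/6 ≈ 75.833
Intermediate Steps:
W = -5
G(d, x) = -1/6 (G(d, x) = 2*(-1/3) + 2*(1/4) = -2/3 + 1/2 = -1/6)
(G(1, -7)*W)*91 = -1/6*(-5)*91 = (5/6)*91 = 455/6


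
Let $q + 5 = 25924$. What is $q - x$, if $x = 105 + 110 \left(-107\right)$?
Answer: $37584$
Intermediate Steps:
$x = -11665$ ($x = 105 - 11770 = -11665$)
$q = 25919$ ($q = -5 + 25924 = 25919$)
$q - x = 25919 - -11665 = 25919 + 11665 = 37584$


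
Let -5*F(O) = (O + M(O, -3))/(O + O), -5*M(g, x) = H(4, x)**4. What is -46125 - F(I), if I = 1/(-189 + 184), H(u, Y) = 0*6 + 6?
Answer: -459953/10 ≈ -45995.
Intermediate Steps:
H(u, Y) = 6 (H(u, Y) = 0 + 6 = 6)
I = -1/5 (I = 1/(-5) = -1/5 ≈ -0.20000)
M(g, x) = -1296/5 (M(g, x) = -1/5*6**4 = -1/5*1296 = -1296/5)
F(O) = -(-1296/5 + O)/(10*O) (F(O) = -(O - 1296/5)/(5*(O + O)) = -(-1296/5 + O)/(5*(2*O)) = -(-1296/5 + O)*1/(2*O)/5 = -(-1296/5 + O)/(10*O))
-46125 - F(I) = -46125 - (1296 - 5*(-1/5))/(50*(-1/5)) = -46125 - (-5)*(1296 + 1)/50 = -46125 - (-5)*1297/50 = -46125 - 1*(-1297/10) = -46125 + 1297/10 = -459953/10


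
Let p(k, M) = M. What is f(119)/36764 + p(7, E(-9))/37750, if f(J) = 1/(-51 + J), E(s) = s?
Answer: -11230909/47186594000 ≈ -0.00023801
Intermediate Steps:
f(119)/36764 + p(7, E(-9))/37750 = 1/((-51 + 119)*36764) - 9/37750 = (1/36764)/68 - 9*1/37750 = (1/68)*(1/36764) - 9/37750 = 1/2499952 - 9/37750 = -11230909/47186594000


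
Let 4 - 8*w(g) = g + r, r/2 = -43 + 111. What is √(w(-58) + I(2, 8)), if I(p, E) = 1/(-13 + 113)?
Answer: I*√231/5 ≈ 3.0397*I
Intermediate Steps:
r = 136 (r = 2*(-43 + 111) = 2*68 = 136)
I(p, E) = 1/100
w(g) = -33/2 - g/8 (w(g) = ½ - (g + 136)/8 = ½ - (136 + g)/8 = ½ + (-17 - g/8) = -33/2 - g/8)
√(w(-58) + I(2, 8)) = √((-33/2 - ⅛*(-58)) + 1/100) = √((-33/2 + 29/4) + 1/100) = √(-37/4 + 1/100) = √(-231/25) = I*√231/5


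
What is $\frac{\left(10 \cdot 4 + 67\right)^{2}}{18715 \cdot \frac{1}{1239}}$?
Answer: $\frac{14185311}{18715} \approx 757.96$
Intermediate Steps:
$\frac{\left(10 \cdot 4 + 67\right)^{2}}{18715 \cdot \frac{1}{1239}} = \frac{\left(40 + 67\right)^{2}}{18715 \cdot \frac{1}{1239}} = \frac{107^{2}}{\frac{18715}{1239}} = 11449 \cdot \frac{1239}{18715} = \frac{14185311}{18715}$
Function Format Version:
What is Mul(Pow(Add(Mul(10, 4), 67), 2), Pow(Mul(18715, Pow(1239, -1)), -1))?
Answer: Rational(14185311, 18715) ≈ 757.96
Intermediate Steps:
Mul(Pow(Add(Mul(10, 4), 67), 2), Pow(Mul(18715, Pow(1239, -1)), -1)) = Mul(Pow(Add(40, 67), 2), Pow(Mul(18715, Rational(1, 1239)), -1)) = Mul(Pow(107, 2), Pow(Rational(18715, 1239), -1)) = Mul(11449, Rational(1239, 18715)) = Rational(14185311, 18715)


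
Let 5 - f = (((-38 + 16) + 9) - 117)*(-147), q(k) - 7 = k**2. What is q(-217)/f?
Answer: -47096/19105 ≈ -2.4651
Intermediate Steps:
q(k) = 7 + k**2
f = -19105 (f = 5 - (((-38 + 16) + 9) - 117)*(-147) = 5 - ((-22 + 9) - 117)*(-147) = 5 - (-13 - 117)*(-147) = 5 - (-130)*(-147) = 5 - 1*19110 = 5 - 19110 = -19105)
q(-217)/f = (7 + (-217)**2)/(-19105) = (7 + 47089)*(-1/19105) = 47096*(-1/19105) = -47096/19105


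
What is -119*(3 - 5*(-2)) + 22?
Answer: -1525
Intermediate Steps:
-119*(3 - 5*(-2)) + 22 = -119*(3 + 10) + 22 = -119*13 + 22 = -1547 + 22 = -1525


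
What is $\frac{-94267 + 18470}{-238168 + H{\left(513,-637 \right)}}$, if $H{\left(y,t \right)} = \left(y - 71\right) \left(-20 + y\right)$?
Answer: $\frac{75797}{20262} \approx 3.7408$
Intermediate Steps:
$H{\left(y,t \right)} = \left(-71 + y\right) \left(-20 + y\right)$
$\frac{-94267 + 18470}{-238168 + H{\left(513,-637 \right)}} = \frac{-94267 + 18470}{-238168 + \left(1420 + 513^{2} - 46683\right)} = - \frac{75797}{-238168 + \left(1420 + 263169 - 46683\right)} = - \frac{75797}{-238168 + 217906} = - \frac{75797}{-20262} = \left(-75797\right) \left(- \frac{1}{20262}\right) = \frac{75797}{20262}$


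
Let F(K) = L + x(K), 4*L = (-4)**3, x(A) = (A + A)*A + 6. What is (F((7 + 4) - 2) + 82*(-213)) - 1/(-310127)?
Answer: -5369538877/310127 ≈ -17314.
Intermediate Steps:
x(A) = 6 + 2*A**2 (x(A) = (2*A)*A + 6 = 2*A**2 + 6 = 6 + 2*A**2)
L = -16 (L = (1/4)*(-4)**3 = (1/4)*(-64) = -16)
F(K) = -10 + 2*K**2 (F(K) = -16 + (6 + 2*K**2) = -10 + 2*K**2)
(F((7 + 4) - 2) + 82*(-213)) - 1/(-310127) = ((-10 + 2*((7 + 4) - 2)**2) + 82*(-213)) - 1/(-310127) = ((-10 + 2*(11 - 2)**2) - 17466) - 1*(-1/310127) = ((-10 + 2*9**2) - 17466) + 1/310127 = ((-10 + 2*81) - 17466) + 1/310127 = ((-10 + 162) - 17466) + 1/310127 = (152 - 17466) + 1/310127 = -17314 + 1/310127 = -5369538877/310127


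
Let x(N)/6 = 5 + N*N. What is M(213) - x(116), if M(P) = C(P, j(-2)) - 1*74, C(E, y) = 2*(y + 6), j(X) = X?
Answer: -80832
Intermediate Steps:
x(N) = 30 + 6*N² (x(N) = 6*(5 + N*N) = 6*(5 + N²) = 30 + 6*N²)
C(E, y) = 12 + 2*y (C(E, y) = 2*(6 + y) = 12 + 2*y)
M(P) = -66 (M(P) = (12 + 2*(-2)) - 1*74 = (12 - 4) - 74 = 8 - 74 = -66)
M(213) - x(116) = -66 - (30 + 6*116²) = -66 - (30 + 6*13456) = -66 - (30 + 80736) = -66 - 1*80766 = -66 - 80766 = -80832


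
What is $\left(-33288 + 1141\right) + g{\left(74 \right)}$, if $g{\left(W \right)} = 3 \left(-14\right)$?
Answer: $-32189$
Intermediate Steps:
$g{\left(W \right)} = -42$
$\left(-33288 + 1141\right) + g{\left(74 \right)} = \left(-33288 + 1141\right) - 42 = -32147 - 42 = -32189$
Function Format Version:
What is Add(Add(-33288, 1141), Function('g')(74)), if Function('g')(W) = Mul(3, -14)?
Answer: -32189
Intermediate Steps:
Function('g')(W) = -42
Add(Add(-33288, 1141), Function('g')(74)) = Add(Add(-33288, 1141), -42) = Add(-32147, -42) = -32189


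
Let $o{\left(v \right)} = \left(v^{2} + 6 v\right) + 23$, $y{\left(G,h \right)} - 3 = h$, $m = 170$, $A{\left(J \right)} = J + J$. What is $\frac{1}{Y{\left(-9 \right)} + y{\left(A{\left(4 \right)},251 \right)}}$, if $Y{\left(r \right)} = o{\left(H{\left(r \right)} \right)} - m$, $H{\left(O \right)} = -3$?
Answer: $\frac{1}{98} \approx 0.010204$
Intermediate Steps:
$A{\left(J \right)} = 2 J$
$y{\left(G,h \right)} = 3 + h$
$o{\left(v \right)} = 23 + v^{2} + 6 v$
$Y{\left(r \right)} = -156$ ($Y{\left(r \right)} = \left(23 + \left(-3\right)^{2} + 6 \left(-3\right)\right) - 170 = \left(23 + 9 - 18\right) - 170 = 14 - 170 = -156$)
$\frac{1}{Y{\left(-9 \right)} + y{\left(A{\left(4 \right)},251 \right)}} = \frac{1}{-156 + \left(3 + 251\right)} = \frac{1}{-156 + 254} = \frac{1}{98}$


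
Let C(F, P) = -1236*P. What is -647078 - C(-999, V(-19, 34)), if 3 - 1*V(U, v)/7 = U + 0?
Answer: -456734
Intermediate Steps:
V(U, v) = 21 - 7*U (V(U, v) = 21 - 7*(U + 0) = 21 - 7*U)
-647078 - C(-999, V(-19, 34)) = -647078 - (-1236)*(21 - 7*(-19)) = -647078 - (-1236)*(21 + 133) = -647078 - (-1236)*154 = -647078 - 1*(-190344) = -647078 + 190344 = -456734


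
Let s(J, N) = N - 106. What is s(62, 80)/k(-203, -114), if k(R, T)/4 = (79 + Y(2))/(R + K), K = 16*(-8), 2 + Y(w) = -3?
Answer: 4303/148 ≈ 29.074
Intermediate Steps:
Y(w) = -5 (Y(w) = -2 - 3 = -5)
K = -128
s(J, N) = -106 + N
k(R, T) = 296/(-128 + R) (k(R, T) = 4*((79 - 5)/(R - 128)) = 4*(74/(-128 + R)) = 296/(-128 + R))
s(62, 80)/k(-203, -114) = (-106 + 80)/((296/(-128 - 203))) = -26/(296/(-331)) = -26/(296*(-1/331)) = -26/(-296/331) = -26*(-331/296) = 4303/148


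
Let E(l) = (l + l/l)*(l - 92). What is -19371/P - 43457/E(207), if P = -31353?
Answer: -299717667/249987920 ≈ -1.1989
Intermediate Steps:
E(l) = (1 + l)*(-92 + l) (E(l) = (l + 1)*(-92 + l) = (1 + l)*(-92 + l))
-19371/P - 43457/E(207) = -19371/(-31353) - 43457/(-92 + 207**2 - 91*207) = -19371*(-1/31353) - 43457/(-92 + 42849 - 18837) = 6457/10451 - 43457/23920 = -299717667/249987920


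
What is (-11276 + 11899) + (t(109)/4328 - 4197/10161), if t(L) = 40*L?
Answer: 1142653697/1832367 ≈ 623.59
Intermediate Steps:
(-11276 + 11899) + (t(109)/4328 - 4197/10161) = (-11276 + 11899) + ((40*109)/4328 - 4197/10161) = 623 + (4360*(1/4328) - 4197*1/10161) = 623 + (545/541 - 1399/3387) = 623 + 1089056/1832367 = 1142653697/1832367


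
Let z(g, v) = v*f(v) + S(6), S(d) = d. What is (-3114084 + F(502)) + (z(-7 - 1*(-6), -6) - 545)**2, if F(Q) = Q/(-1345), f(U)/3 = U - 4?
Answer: -4015098537/1345 ≈ -2.9852e+6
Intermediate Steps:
f(U) = -12 + 3*U (f(U) = 3*(U - 4) = 3*(-4 + U) = -12 + 3*U)
F(Q) = -Q/1345 (F(Q) = Q*(-1/1345) = -Q/1345)
z(g, v) = 6 + v*(-12 + 3*v) (z(g, v) = v*(-12 + 3*v) + 6 = 6 + v*(-12 + 3*v))
(-3114084 + F(502)) + (z(-7 - 1*(-6), -6) - 545)**2 = (-3114084 - 1/1345*502) + ((6 + 3*(-6)*(-4 - 6)) - 545)**2 = (-3114084 - 502/1345) + ((6 + 3*(-6)*(-10)) - 545)**2 = -4188443482/1345 + ((6 + 180) - 545)**2 = -4188443482/1345 + (186 - 545)**2 = -4188443482/1345 + (-359)**2 = -4188443482/1345 + 128881 = -4015098537/1345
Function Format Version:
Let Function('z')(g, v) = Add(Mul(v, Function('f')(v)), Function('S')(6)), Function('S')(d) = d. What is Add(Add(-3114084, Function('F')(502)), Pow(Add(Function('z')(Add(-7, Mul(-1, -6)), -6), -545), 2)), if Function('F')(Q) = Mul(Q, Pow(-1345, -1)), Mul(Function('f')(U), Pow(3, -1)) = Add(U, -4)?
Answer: Rational(-4015098537, 1345) ≈ -2.9852e+6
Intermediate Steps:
Function('f')(U) = Add(-12, Mul(3, U)) (Function('f')(U) = Mul(3, Add(U, -4)) = Mul(3, Add(-4, U)) = Add(-12, Mul(3, U)))
Function('F')(Q) = Mul(Rational(-1, 1345), Q) (Function('F')(Q) = Mul(Q, Rational(-1, 1345)) = Mul(Rational(-1, 1345), Q))
Function('z')(g, v) = Add(6, Mul(v, Add(-12, Mul(3, v)))) (Function('z')(g, v) = Add(Mul(v, Add(-12, Mul(3, v))), 6) = Add(6, Mul(v, Add(-12, Mul(3, v)))))
Add(Add(-3114084, Function('F')(502)), Pow(Add(Function('z')(Add(-7, Mul(-1, -6)), -6), -545), 2)) = Add(Add(-3114084, Mul(Rational(-1, 1345), 502)), Pow(Add(Add(6, Mul(3, -6, Add(-4, -6))), -545), 2)) = Add(Add(-3114084, Rational(-502, 1345)), Pow(Add(Add(6, Mul(3, -6, -10)), -545), 2)) = Add(Rational(-4188443482, 1345), Pow(Add(Add(6, 180), -545), 2)) = Add(Rational(-4188443482, 1345), Pow(Add(186, -545), 2)) = Add(Rational(-4188443482, 1345), Pow(-359, 2)) = Add(Rational(-4188443482, 1345), 128881) = Rational(-4015098537, 1345)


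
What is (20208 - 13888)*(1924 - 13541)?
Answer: -73419440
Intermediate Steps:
(20208 - 13888)*(1924 - 13541) = 6320*(-11617) = -73419440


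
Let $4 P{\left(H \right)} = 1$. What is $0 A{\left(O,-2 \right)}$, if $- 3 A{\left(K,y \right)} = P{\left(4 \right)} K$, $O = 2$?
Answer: $0$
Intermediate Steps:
$P{\left(H \right)} = \frac{1}{4}$ ($P{\left(H \right)} = \frac{1}{4} \cdot 1 = \frac{1}{4}$)
$A{\left(K,y \right)} = - \frac{K}{12}$ ($A{\left(K,y \right)} = - \frac{\frac{1}{4} K}{3} = - \frac{K}{12}$)
$0 A{\left(O,-2 \right)} = 0 \left(\left(- \frac{1}{12}\right) 2\right) = 0 \left(- \frac{1}{6}\right) = 0$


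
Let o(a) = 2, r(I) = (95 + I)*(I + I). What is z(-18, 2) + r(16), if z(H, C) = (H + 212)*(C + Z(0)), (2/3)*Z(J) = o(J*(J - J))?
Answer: 4522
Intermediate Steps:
r(I) = 2*I*(95 + I) (r(I) = (95 + I)*(2*I) = 2*I*(95 + I))
Z(J) = 3 (Z(J) = (3/2)*2 = 3)
z(H, C) = (3 + C)*(212 + H) (z(H, C) = (H + 212)*(C + 3) = (212 + H)*(3 + C) = (3 + C)*(212 + H))
z(-18, 2) + r(16) = (636 + 3*(-18) + 212*2 + 2*(-18)) + 2*16*(95 + 16) = (636 - 54 + 424 - 36) + 2*16*111 = 970 + 3552 = 4522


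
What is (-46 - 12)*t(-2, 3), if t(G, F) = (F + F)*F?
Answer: -1044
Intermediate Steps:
t(G, F) = 2*F² (t(G, F) = (2*F)*F = 2*F²)
(-46 - 12)*t(-2, 3) = (-46 - 12)*(2*3²) = -116*9 = -58*18 = -1044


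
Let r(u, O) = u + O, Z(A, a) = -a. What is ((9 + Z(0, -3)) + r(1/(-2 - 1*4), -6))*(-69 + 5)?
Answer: -1120/3 ≈ -373.33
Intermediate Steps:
r(u, O) = O + u
((9 + Z(0, -3)) + r(1/(-2 - 1*4), -6))*(-69 + 5) = ((9 - 1*(-3)) + (-6 + 1/(-2 - 1*4)))*(-69 + 5) = ((9 + 3) + (-6 + 1/(-2 - 4)))*(-64) = (12 + (-6 + 1/(-6)))*(-64) = (12 + (-6 - ⅙))*(-64) = (12 - 37/6)*(-64) = (35/6)*(-64) = -1120/3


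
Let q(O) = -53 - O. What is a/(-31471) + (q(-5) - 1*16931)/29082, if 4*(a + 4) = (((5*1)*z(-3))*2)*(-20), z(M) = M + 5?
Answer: -531321581/915239622 ≈ -0.58053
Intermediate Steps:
z(M) = 5 + M
a = -104 (a = -4 + ((((5*1)*(5 - 3))*2)*(-20))/4 = -4 + (((5*2)*2)*(-20))/4 = -4 + ((10*2)*(-20))/4 = -4 + (20*(-20))/4 = -4 + (1/4)*(-400) = -4 - 100 = -104)
a/(-31471) + (q(-5) - 1*16931)/29082 = -104/(-31471) + ((-53 - 1*(-5)) - 1*16931)/29082 = -104*(-1/31471) + ((-53 + 5) - 16931)*(1/29082) = 104/31471 + (-48 - 16931)*(1/29082) = 104/31471 - 16979*1/29082 = 104/31471 - 16979/29082 = -531321581/915239622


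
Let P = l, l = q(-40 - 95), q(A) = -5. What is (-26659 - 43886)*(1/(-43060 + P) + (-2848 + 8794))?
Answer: -1204271291767/2871 ≈ -4.1946e+8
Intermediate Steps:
l = -5
P = -5
(-26659 - 43886)*(1/(-43060 + P) + (-2848 + 8794)) = (-26659 - 43886)*(1/(-43060 - 5) + (-2848 + 8794)) = -70545*(1/(-43065) + 5946) = -70545*(-1/43065 + 5946) = -70545*256064489/43065 = -1204271291767/2871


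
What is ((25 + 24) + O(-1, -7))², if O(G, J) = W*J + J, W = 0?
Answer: 1764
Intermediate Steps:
O(G, J) = J (O(G, J) = 0*J + J = 0 + J = J)
((25 + 24) + O(-1, -7))² = ((25 + 24) - 7)² = (49 - 7)² = 42² = 1764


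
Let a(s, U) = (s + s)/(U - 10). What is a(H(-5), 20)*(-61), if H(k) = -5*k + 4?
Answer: -1769/5 ≈ -353.80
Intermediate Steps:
H(k) = 4 - 5*k
a(s, U) = 2*s/(-10 + U) (a(s, U) = (2*s)/(-10 + U) = 2*s/(-10 + U))
a(H(-5), 20)*(-61) = (2*(4 - 5*(-5))/(-10 + 20))*(-61) = (2*(4 + 25)/10)*(-61) = (2*29*(1/10))*(-61) = (29/5)*(-61) = -1769/5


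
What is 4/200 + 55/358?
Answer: 777/4475 ≈ 0.17363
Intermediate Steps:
4/200 + 55/358 = 4*(1/200) + 55*(1/358) = 1/50 + 55/358 = 777/4475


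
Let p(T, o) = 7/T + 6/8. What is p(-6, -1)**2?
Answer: 25/144 ≈ 0.17361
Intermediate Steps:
p(T, o) = 3/4 + 7/T (p(T, o) = 7/T + 6*(1/8) = 7/T + 3/4 = 3/4 + 7/T)
p(-6, -1)**2 = (3/4 + 7/(-6))**2 = (3/4 + 7*(-1/6))**2 = (3/4 - 7/6)**2 = (-5/12)**2 = 25/144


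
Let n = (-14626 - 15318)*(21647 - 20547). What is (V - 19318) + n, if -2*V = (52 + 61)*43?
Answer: -65920295/2 ≈ -3.2960e+7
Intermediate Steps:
V = -4859/2 (V = -(52 + 61)*43/2 = -113*43/2 = -1/2*4859 = -4859/2 ≈ -2429.5)
n = -32938400 (n = -29944*1100 = -32938400)
(V - 19318) + n = (-4859/2 - 19318) - 32938400 = -43495/2 - 32938400 = -65920295/2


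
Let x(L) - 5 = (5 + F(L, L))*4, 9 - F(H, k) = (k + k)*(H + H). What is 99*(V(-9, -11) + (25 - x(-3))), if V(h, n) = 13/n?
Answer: 10575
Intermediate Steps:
F(H, k) = 9 - 4*H*k (F(H, k) = 9 - (k + k)*(H + H) = 9 - 2*k*2*H = 9 - 4*H*k)
x(L) = 61 - 16*L**2 (x(L) = 5 + (5 + (9 - 4*L*L))*4 = 5 + (5 + (9 - 4*L**2))*4 = 5 + (14 - 4*L**2)*4 = 5 + (56 - 16*L**2) = 61 - 16*L**2)
99*(V(-9, -11) + (25 - x(-3))) = 99*(13/(-11) + (25 - (61 - 16*(-3)**2))) = 99*(13*(-1/11) + (25 - (61 - 16*9))) = 99*(-13/11 + (25 - (61 - 144))) = 99*(-13/11 + (25 - (-83))) = 99*(-13/11 + (25 - 1*(-83))) = 99*(-13/11 + (25 + 83)) = 99*(-13/11 + 108) = 99*(1175/11) = 10575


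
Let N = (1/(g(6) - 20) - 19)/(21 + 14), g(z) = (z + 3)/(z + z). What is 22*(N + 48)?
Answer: 255786/245 ≈ 1044.0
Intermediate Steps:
g(z) = (3 + z)/(2*z) (g(z) = (3 + z)/((2*z)) = (3 + z)*(1/(2*z)) = (3 + z)/(2*z))
N = -1467/2695 (N = (1/((½)*(3 + 6)/6 - 20) - 19)/(21 + 14) = (1/((½)*(⅙)*9 - 20) - 19)/35 = (1/(¾ - 20) - 19)*(1/35) = (1/(-77/4) - 19)*(1/35) = (-4/77 - 19)*(1/35) = -1467/77*1/35 = -1467/2695 ≈ -0.54434)
22*(N + 48) = 22*(-1467/2695 + 48) = 22*(127893/2695) = 255786/245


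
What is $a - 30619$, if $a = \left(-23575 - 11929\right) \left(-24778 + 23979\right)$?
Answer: $28337077$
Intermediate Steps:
$a = 28367696$ ($a = \left(-35504\right) \left(-799\right) = 28367696$)
$a - 30619 = 28367696 - 30619 = 28337077$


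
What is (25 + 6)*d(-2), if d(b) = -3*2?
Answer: -186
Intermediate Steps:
d(b) = -6
(25 + 6)*d(-2) = (25 + 6)*(-6) = 31*(-6) = -186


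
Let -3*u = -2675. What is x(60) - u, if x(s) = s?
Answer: -2495/3 ≈ -831.67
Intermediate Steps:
u = 2675/3 (u = -⅓*(-2675) = 2675/3 ≈ 891.67)
x(60) - u = 60 - 1*2675/3 = 60 - 2675/3 = -2495/3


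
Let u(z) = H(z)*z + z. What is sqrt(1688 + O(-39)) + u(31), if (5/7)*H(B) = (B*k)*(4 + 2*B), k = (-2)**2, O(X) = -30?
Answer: 1776083/5 + sqrt(1658) ≈ 3.5526e+5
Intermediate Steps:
k = 4
H(B) = 28*B*(4 + 2*B)/5 (H(B) = 7*((B*4)*(4 + 2*B))/5 = 7*((4*B)*(4 + 2*B))/5 = 7*(4*B*(4 + 2*B))/5 = 28*B*(4 + 2*B)/5)
u(z) = z + 56*z**2*(2 + z)/5 (u(z) = (56*z*(2 + z)/5)*z + z = 56*z**2*(2 + z)/5 + z = z + 56*z**2*(2 + z)/5)
sqrt(1688 + O(-39)) + u(31) = sqrt(1688 - 30) + (1/5)*31*(5 + 56*31*(2 + 31)) = sqrt(1658) + (1/5)*31*(5 + 56*31*33) = sqrt(1658) + (1/5)*31*(5 + 57288) = sqrt(1658) + (1/5)*31*57293 = sqrt(1658) + 1776083/5 = 1776083/5 + sqrt(1658)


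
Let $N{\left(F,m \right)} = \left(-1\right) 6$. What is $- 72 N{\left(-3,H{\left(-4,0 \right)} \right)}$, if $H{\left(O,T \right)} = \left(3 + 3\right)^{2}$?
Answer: $432$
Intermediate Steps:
$H{\left(O,T \right)} = 36$ ($H{\left(O,T \right)} = 6^{2} = 36$)
$N{\left(F,m \right)} = -6$
$- 72 N{\left(-3,H{\left(-4,0 \right)} \right)} = \left(-72\right) \left(-6\right) = 432$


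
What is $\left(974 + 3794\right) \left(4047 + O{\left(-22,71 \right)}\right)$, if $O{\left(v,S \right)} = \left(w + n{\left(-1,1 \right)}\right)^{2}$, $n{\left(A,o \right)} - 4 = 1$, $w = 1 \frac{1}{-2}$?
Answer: $19392648$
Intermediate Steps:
$w = - \frac{1}{2}$ ($w = 1 \left(- \frac{1}{2}\right) = - \frac{1}{2} \approx -0.5$)
$n{\left(A,o \right)} = 5$ ($n{\left(A,o \right)} = 4 + 1 = 5$)
$O{\left(v,S \right)} = \frac{81}{4}$ ($O{\left(v,S \right)} = \left(- \frac{1}{2} + 5\right)^{2} = \left(\frac{9}{2}\right)^{2} = \frac{81}{4}$)
$\left(974 + 3794\right) \left(4047 + O{\left(-22,71 \right)}\right) = \left(974 + 3794\right) \left(4047 + \frac{81}{4}\right) = 4768 \cdot \frac{16269}{4} = 19392648$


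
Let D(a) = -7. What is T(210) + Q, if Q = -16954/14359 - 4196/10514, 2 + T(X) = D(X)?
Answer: -4616299/436331 ≈ -10.580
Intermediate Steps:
T(X) = -9 (T(X) = -2 - 7 = -9)
Q = -689320/436331 (Q = -16954*1/14359 - 4196*1/10514 = -98/83 - 2098/5257 = -689320/436331 ≈ -1.5798)
T(210) + Q = -9 - 689320/436331 = -4616299/436331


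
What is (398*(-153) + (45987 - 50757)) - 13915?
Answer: -79579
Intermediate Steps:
(398*(-153) + (45987 - 50757)) - 13915 = (-60894 - 4770) - 13915 = -65664 - 13915 = -79579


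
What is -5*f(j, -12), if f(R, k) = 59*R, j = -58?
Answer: 17110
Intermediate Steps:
-5*f(j, -12) = -295*(-58) = -5*(-3422) = 17110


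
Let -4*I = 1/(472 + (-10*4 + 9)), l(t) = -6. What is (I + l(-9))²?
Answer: 112042225/3111696 ≈ 36.007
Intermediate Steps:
I = -1/1764 (I = -1/(4*(472 + (-10*4 + 9))) = -1/(4*(472 + (-40 + 9))) = -1/(4*(472 - 31)) = -¼/441 = -¼*1/441 = -1/1764 ≈ -0.00056689)
(I + l(-9))² = (-1/1764 - 6)² = (-10585/1764)² = 112042225/3111696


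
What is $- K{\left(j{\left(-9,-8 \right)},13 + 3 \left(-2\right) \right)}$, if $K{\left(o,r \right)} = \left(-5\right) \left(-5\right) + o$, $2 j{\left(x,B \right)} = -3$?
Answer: $- \frac{47}{2} \approx -23.5$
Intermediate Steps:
$j{\left(x,B \right)} = - \frac{3}{2}$ ($j{\left(x,B \right)} = \frac{1}{2} \left(-3\right) = - \frac{3}{2}$)
$K{\left(o,r \right)} = 25 + o$
$- K{\left(j{\left(-9,-8 \right)},13 + 3 \left(-2\right) \right)} = - (25 - \frac{3}{2}) = \left(-1\right) \frac{47}{2} = - \frac{47}{2}$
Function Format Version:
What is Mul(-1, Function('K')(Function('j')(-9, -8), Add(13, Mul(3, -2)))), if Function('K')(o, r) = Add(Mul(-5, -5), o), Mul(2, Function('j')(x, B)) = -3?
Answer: Rational(-47, 2) ≈ -23.500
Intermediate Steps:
Function('j')(x, B) = Rational(-3, 2) (Function('j')(x, B) = Mul(Rational(1, 2), -3) = Rational(-3, 2))
Function('K')(o, r) = Add(25, o)
Mul(-1, Function('K')(Function('j')(-9, -8), Add(13, Mul(3, -2)))) = Mul(-1, Add(25, Rational(-3, 2))) = Mul(-1, Rational(47, 2)) = Rational(-47, 2)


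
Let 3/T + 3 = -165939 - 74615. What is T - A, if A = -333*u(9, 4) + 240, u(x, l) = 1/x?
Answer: -48833074/240557 ≈ -203.00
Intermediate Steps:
T = -3/240557 (T = 3/(-3 + (-165939 - 74615)) = 3/(-3 - 240554) = 3/(-240557) = 3*(-1/240557) = -3/240557 ≈ -1.2471e-5)
A = 203 (A = -333/9 + 240 = -333*⅑ + 240 = -37 + 240 = 203)
T - A = -3/240557 - 1*203 = -3/240557 - 203 = -48833074/240557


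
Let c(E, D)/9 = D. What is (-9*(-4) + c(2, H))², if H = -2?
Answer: 324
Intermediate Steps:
c(E, D) = 9*D
(-9*(-4) + c(2, H))² = (-9*(-4) + 9*(-2))² = (36 - 18)² = 18² = 324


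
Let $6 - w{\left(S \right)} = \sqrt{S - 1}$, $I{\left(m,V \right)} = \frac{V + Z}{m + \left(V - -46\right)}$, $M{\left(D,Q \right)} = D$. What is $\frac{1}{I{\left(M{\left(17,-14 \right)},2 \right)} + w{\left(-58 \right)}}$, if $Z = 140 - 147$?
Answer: $\frac{1001}{15900} + \frac{169 i \sqrt{59}}{15900} \approx 0.062956 + 0.081642 i$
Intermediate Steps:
$Z = -7$ ($Z = 140 - 147 = -7$)
$I{\left(m,V \right)} = \frac{-7 + V}{46 + V + m}$ ($I{\left(m,V \right)} = \frac{V - 7}{m + \left(V - -46\right)} = \frac{-7 + V}{m + \left(V + 46\right)} = \frac{-7 + V}{m + \left(46 + V\right)} = \frac{-7 + V}{46 + V + m}$)
$w{\left(S \right)} = 6 - \sqrt{-1 + S}$ ($w{\left(S \right)} = 6 - \sqrt{S - 1} = 6 - \sqrt{-1 + S}$)
$\frac{1}{I{\left(M{\left(17,-14 \right)},2 \right)} + w{\left(-58 \right)}} = \frac{1}{\frac{-7 + 2}{46 + 2 + 17} + \left(6 - \sqrt{-1 - 58}\right)} = \frac{1}{\frac{1}{65} \left(-5\right) + \left(6 - \sqrt{-59}\right)} = \frac{1}{\frac{1}{65} \left(-5\right) + \left(6 - i \sqrt{59}\right)} = \frac{1}{- \frac{1}{13} + \left(6 - i \sqrt{59}\right)} = \frac{1}{\frac{77}{13} - i \sqrt{59}}$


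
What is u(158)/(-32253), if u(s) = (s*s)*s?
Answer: -3944312/32253 ≈ -122.29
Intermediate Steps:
u(s) = s³ (u(s) = s²*s = s³)
u(158)/(-32253) = 158³/(-32253) = 3944312*(-1/32253) = -3944312/32253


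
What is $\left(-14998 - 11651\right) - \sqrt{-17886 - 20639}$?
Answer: $-26649 - 5 i \sqrt{1541} \approx -26649.0 - 196.28 i$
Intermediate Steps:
$\left(-14998 - 11651\right) - \sqrt{-17886 - 20639} = -26649 - \sqrt{-38525} = -26649 - 5 i \sqrt{1541}$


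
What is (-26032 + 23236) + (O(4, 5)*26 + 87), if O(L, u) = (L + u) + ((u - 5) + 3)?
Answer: -2397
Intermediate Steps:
O(L, u) = -2 + L + 2*u (O(L, u) = (L + u) + ((-5 + u) + 3) = (L + u) + (-2 + u) = -2 + L + 2*u)
(-26032 + 23236) + (O(4, 5)*26 + 87) = (-26032 + 23236) + ((-2 + 4 + 2*5)*26 + 87) = -2796 + ((-2 + 4 + 10)*26 + 87) = -2796 + (12*26 + 87) = -2796 + (312 + 87) = -2796 + 399 = -2397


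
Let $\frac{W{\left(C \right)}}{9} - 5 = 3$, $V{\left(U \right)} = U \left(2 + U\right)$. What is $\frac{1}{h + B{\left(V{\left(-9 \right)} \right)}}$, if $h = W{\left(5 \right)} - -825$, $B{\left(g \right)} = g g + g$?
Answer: $\frac{1}{4929} \approx 0.00020288$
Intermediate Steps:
$W{\left(C \right)} = 72$ ($W{\left(C \right)} = 45 + 9 \cdot 3 = 45 + 27 = 72$)
$B{\left(g \right)} = g + g^{2}$ ($B{\left(g \right)} = g^{2} + g = g + g^{2}$)
$h = 897$ ($h = 72 - -825 = 72 + 825 = 897$)
$\frac{1}{h + B{\left(V{\left(-9 \right)} \right)}} = \frac{1}{897 + - 9 \left(2 - 9\right) \left(1 - 9 \left(2 - 9\right)\right)} = \frac{1}{897 + \left(-9\right) \left(-7\right) \left(1 - -63\right)} = \frac{1}{897 + 63 \left(1 + 63\right)} = \frac{1}{897 + 63 \cdot 64} = \frac{1}{897 + 4032} = \frac{1}{4929}$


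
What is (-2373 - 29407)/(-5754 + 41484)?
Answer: -3178/3573 ≈ -0.88945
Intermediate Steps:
(-2373 - 29407)/(-5754 + 41484) = -31780/35730 = -31780*1/35730 = -3178/3573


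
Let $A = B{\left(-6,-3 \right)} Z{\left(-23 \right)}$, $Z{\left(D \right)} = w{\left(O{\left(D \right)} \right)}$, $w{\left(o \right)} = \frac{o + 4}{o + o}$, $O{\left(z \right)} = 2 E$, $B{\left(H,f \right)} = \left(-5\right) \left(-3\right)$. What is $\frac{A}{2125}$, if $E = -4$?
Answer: $\frac{3}{1700} \approx 0.0017647$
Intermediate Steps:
$B{\left(H,f \right)} = 15$
$O{\left(z \right)} = -8$ ($O{\left(z \right)} = 2 \left(-4\right) = -8$)
$w{\left(o \right)} = \frac{4 + o}{2 o}$
$Z{\left(D \right)} = \frac{1}{4}$ ($Z{\left(D \right)} = \frac{4 - 8}{2 \left(-8\right)} = \frac{1}{2} \left(- \frac{1}{8}\right) \left(-4\right) = \frac{1}{4}$)
$A = \frac{15}{4}$ ($A = 15 \cdot \frac{1}{4} = \frac{15}{4} \approx 3.75$)
$\frac{A}{2125} = \frac{15}{4 \cdot 2125} = \frac{15}{4} \cdot \frac{1}{2125} = \frac{3}{1700}$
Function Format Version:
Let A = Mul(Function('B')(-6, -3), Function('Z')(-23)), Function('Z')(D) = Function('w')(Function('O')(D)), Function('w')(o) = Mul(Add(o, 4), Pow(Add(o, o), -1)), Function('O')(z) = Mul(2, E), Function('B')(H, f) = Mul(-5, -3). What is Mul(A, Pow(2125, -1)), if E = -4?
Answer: Rational(3, 1700) ≈ 0.0017647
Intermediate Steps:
Function('B')(H, f) = 15
Function('O')(z) = -8 (Function('O')(z) = Mul(2, -4) = -8)
Function('w')(o) = Mul(Rational(1, 2), Pow(o, -1), Add(4, o)) (Function('w')(o) = Mul(Add(4, o), Pow(Mul(2, o), -1)) = Mul(Add(4, o), Mul(Rational(1, 2), Pow(o, -1))) = Mul(Rational(1, 2), Pow(o, -1), Add(4, o)))
Function('Z')(D) = Rational(1, 4) (Function('Z')(D) = Mul(Rational(1, 2), Pow(-8, -1), Add(4, -8)) = Mul(Rational(1, 2), Rational(-1, 8), -4) = Rational(1, 4))
A = Rational(15, 4) (A = Mul(15, Rational(1, 4)) = Rational(15, 4) ≈ 3.7500)
Mul(A, Pow(2125, -1)) = Mul(Rational(15, 4), Pow(2125, -1)) = Mul(Rational(15, 4), Rational(1, 2125)) = Rational(3, 1700)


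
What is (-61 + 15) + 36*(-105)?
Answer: -3826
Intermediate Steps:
(-61 + 15) + 36*(-105) = -46 - 3780 = -3826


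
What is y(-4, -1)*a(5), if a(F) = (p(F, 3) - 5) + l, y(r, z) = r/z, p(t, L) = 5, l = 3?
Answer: 12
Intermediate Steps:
a(F) = 3 (a(F) = (5 - 5) + 3 = 0 + 3 = 3)
y(-4, -1)*a(5) = -4/(-1)*3 = -4*(-1)*3 = 4*3 = 12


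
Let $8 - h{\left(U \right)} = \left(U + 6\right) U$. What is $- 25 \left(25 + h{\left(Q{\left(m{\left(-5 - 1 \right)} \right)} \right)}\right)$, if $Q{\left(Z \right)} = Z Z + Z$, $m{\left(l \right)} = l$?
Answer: $26175$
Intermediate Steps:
$Q{\left(Z \right)} = Z + Z^{2}$ ($Q{\left(Z \right)} = Z^{2} + Z = Z + Z^{2}$)
$h{\left(U \right)} = 8 - U \left(6 + U\right)$ ($h{\left(U \right)} = 8 - \left(U + 6\right) U = 8 - \left(6 + U\right) U = 8 - U \left(6 + U\right)$)
$- 25 \left(25 + h{\left(Q{\left(m{\left(-5 - 1 \right)} \right)} \right)}\right) = - 25 \left(25 - \left(-8 + \left(\left(-5 - 1\right) \left(1 - 6\right)\right)^{2} + 6 \left(-5 - 1\right) \left(1 - 6\right)\right)\right) = - 25 \left(25 - \left(-8 + \left(- 6 \left(1 - 6\right)\right)^{2} + 6 \left(-6\right) \left(1 - 6\right)\right)\right) = - 25 \left(25 - \left(-8 + \left(\left(-6\right) \left(-5\right)\right)^{2} + 6 \left(-6\right) \left(-5\right)\right)\right) = - 25 \left(25 - 1072\right) = \left(-25\right) \left(-1047\right) = 26175$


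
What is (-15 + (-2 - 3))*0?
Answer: 0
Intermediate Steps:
(-15 + (-2 - 3))*0 = (-15 - 5)*0 = -20*0 = 0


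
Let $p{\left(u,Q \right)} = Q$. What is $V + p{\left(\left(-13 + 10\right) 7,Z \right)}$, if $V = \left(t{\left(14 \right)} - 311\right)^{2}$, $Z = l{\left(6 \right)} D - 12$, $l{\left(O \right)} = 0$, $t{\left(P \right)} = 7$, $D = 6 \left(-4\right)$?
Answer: $92404$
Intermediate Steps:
$D = -24$
$Z = -12$ ($Z = 0 \left(-24\right) - 12 = 0 - 12 = -12$)
$V = 92416$ ($V = \left(7 - 311\right)^{2} = \left(-304\right)^{2} = 92416$)
$V + p{\left(\left(-13 + 10\right) 7,Z \right)} = 92416 - 12 = 92404$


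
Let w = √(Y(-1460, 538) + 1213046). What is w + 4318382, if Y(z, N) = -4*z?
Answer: 4318382 + √1218886 ≈ 4.3195e+6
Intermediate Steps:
w = √1218886 (w = √(-4*(-1460) + 1213046) = √(5840 + 1213046) = √1218886 ≈ 1104.0)
w + 4318382 = √1218886 + 4318382 = 4318382 + √1218886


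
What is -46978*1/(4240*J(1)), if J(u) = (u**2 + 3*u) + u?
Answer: -23489/10600 ≈ -2.2159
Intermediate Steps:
J(u) = u**2 + 4*u
-46978*1/(4240*J(1)) = -46978*1/(4240*(4 + 1)) = -46978/((1*5)*4240) = -46978/(5*4240) = -46978/21200 = -46978*1/21200 = -23489/10600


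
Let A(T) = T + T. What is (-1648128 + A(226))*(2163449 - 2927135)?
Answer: 1258307093736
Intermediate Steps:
A(T) = 2*T
(-1648128 + A(226))*(2163449 - 2927135) = (-1648128 + 2*226)*(2163449 - 2927135) = (-1648128 + 452)*(-763686) = -1647676*(-763686) = 1258307093736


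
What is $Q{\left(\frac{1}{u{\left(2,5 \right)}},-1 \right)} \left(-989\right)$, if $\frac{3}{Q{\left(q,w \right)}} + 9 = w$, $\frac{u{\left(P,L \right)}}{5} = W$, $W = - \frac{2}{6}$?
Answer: $\frac{2967}{10} \approx 296.7$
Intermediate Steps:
$W = - \frac{1}{3}$ ($W = \left(-2\right) \frac{1}{6} = - \frac{1}{3} \approx -0.33333$)
$u{\left(P,L \right)} = - \frac{5}{3}$ ($u{\left(P,L \right)} = 5 \left(- \frac{1}{3}\right) = - \frac{5}{3}$)
$Q{\left(q,w \right)} = \frac{3}{-9 + w}$
$Q{\left(\frac{1}{u{\left(2,5 \right)}},-1 \right)} \left(-989\right) = \frac{3}{-9 - 1} \left(-989\right) = \frac{3}{-10} \left(-989\right) = 3 \left(- \frac{1}{10}\right) \left(-989\right) = \left(- \frac{3}{10}\right) \left(-989\right) = \frac{2967}{10}$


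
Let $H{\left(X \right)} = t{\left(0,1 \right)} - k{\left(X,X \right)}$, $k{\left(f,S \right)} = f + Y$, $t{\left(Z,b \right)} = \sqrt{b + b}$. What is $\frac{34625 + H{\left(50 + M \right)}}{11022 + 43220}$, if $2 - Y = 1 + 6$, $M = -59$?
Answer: $\frac{34639}{54242} + \frac{\sqrt{2}}{54242} \approx 0.63863$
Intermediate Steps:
$Y = -5$ ($Y = 2 - \left(1 + 6\right) = 2 - 7 = -5$)
$t{\left(Z,b \right)} = \sqrt{2} \sqrt{b}$ ($t{\left(Z,b \right)} = \sqrt{2 b} = \sqrt{2} \sqrt{b}$)
$k{\left(f,S \right)} = -5 + f$ ($k{\left(f,S \right)} = f - 5 = -5 + f$)
$H{\left(X \right)} = 5 + \sqrt{2} - X$ ($H{\left(X \right)} = \sqrt{2} \sqrt{1} - \left(-5 + X\right) = \sqrt{2} \cdot 1 - \left(-5 + X\right) = \sqrt{2} - \left(-5 + X\right) = 5 + \sqrt{2} - X$)
$\frac{34625 + H{\left(50 + M \right)}}{11022 + 43220} = \frac{34625 + \left(5 + \sqrt{2} - \left(50 - 59\right)\right)}{11022 + 43220} = \frac{34625 + \left(5 + \sqrt{2} - -9\right)}{54242} = \left(34625 + \left(5 + \sqrt{2} + 9\right)\right) \frac{1}{54242} = \left(34625 + \left(14 + \sqrt{2}\right)\right) \frac{1}{54242} = \left(34639 + \sqrt{2}\right) \frac{1}{54242} = \frac{34639}{54242} + \frac{\sqrt{2}}{54242}$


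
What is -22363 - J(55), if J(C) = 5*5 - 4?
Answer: -22384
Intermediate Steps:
J(C) = 21 (J(C) = 25 - 4 = 21)
-22363 - J(55) = -22363 - 1*21 = -22363 - 21 = -22384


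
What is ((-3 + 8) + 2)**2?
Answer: 49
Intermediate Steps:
((-3 + 8) + 2)**2 = (5 + 2)**2 = 7**2 = 49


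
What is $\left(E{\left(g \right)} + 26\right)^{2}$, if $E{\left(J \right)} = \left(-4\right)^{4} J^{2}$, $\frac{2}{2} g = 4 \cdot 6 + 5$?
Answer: $46363563684$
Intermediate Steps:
$g = 29$ ($g = 4 \cdot 6 + 5 = 24 + 5 = 29$)
$E{\left(J \right)} = 256 J^{2}$
$\left(E{\left(g \right)} + 26\right)^{2} = \left(256 \cdot 29^{2} + 26\right)^{2} = \left(256 \cdot 841 + 26\right)^{2} = \left(215296 + 26\right)^{2} = 215322^{2} = 46363563684$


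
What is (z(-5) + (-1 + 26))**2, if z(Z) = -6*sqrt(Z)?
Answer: 445 - 300*I*sqrt(5) ≈ 445.0 - 670.82*I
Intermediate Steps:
(z(-5) + (-1 + 26))**2 = (-6*I*sqrt(5) + (-1 + 26))**2 = (-6*I*sqrt(5) + 25)**2 = (25 - 6*I*sqrt(5))**2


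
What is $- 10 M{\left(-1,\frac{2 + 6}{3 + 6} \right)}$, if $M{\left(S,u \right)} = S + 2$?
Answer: $-10$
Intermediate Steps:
$M{\left(S,u \right)} = 2 + S$
$- 10 M{\left(-1,\frac{2 + 6}{3 + 6} \right)} = - 10 \left(2 - 1\right) = \left(-10\right) 1 = -10$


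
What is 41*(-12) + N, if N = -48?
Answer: -540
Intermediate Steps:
41*(-12) + N = 41*(-12) - 48 = -492 - 48 = -540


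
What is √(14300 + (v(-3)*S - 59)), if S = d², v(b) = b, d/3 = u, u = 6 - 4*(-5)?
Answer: I*√4011 ≈ 63.332*I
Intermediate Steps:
u = 26 (u = 6 + 20 = 26)
d = 78 (d = 3*26 = 78)
S = 6084 (S = 78² = 6084)
√(14300 + (v(-3)*S - 59)) = √(14300 + (-3*6084 - 59)) = √(14300 + (-18252 - 59)) = √(14300 - 18311) = √(-4011) = I*√4011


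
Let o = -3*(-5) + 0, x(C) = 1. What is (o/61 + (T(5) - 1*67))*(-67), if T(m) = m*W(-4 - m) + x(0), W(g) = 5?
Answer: 166562/61 ≈ 2730.5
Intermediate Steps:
T(m) = 1 + 5*m (T(m) = m*5 + 1 = 5*m + 1 = 1 + 5*m)
o = 15 (o = 15 + 0 = 15)
(o/61 + (T(5) - 1*67))*(-67) = (15/61 + ((1 + 5*5) - 1*67))*(-67) = (15*(1/61) + ((1 + 25) - 67))*(-67) = (15/61 + (26 - 67))*(-67) = (15/61 - 41)*(-67) = -2486/61*(-67) = 166562/61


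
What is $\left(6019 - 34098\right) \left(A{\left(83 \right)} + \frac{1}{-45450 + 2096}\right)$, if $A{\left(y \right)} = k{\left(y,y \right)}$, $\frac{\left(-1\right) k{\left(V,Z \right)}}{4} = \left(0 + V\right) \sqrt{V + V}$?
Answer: $\frac{28079}{43354} + 9322228 \sqrt{166} \approx 1.2011 \cdot 10^{8}$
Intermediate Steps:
$k{\left(V,Z \right)} = - 4 \sqrt{2} V^{\frac{3}{2}}$ ($k{\left(V,Z \right)} = - 4 \left(0 + V\right) \sqrt{V + V} = - 4 V \sqrt{2 V} = - 4 V \sqrt{2} \sqrt{V} = - 4 \sqrt{2} V^{\frac{3}{2}}$)
$A{\left(y \right)} = - 4 \sqrt{2} y^{\frac{3}{2}}$
$\left(6019 - 34098\right) \left(A{\left(83 \right)} + \frac{1}{-45450 + 2096}\right) = \left(6019 - 34098\right) \left(- 4 \sqrt{2} \cdot 83^{\frac{3}{2}} + \frac{1}{-45450 + 2096}\right) = - 28079 \left(- 4 \sqrt{2} \cdot 83 \sqrt{83} + \frac{1}{-43354}\right) = - 28079 \left(- 332 \sqrt{166} - \frac{1}{43354}\right) = - 28079 \left(- \frac{1}{43354} - 332 \sqrt{166}\right) = \frac{28079}{43354} + 9322228 \sqrt{166}$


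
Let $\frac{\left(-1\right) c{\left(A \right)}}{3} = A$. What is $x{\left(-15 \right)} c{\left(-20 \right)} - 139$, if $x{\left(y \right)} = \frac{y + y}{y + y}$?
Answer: $-79$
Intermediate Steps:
$x{\left(y \right)} = 1$ ($x{\left(y \right)} = \frac{2 y}{2 y} = 2 y \frac{1}{2 y} = 1$)
$c{\left(A \right)} = - 3 A$
$x{\left(-15 \right)} c{\left(-20 \right)} - 139 = 1 \left(\left(-3\right) \left(-20\right)\right) - 139 = 1 \cdot 60 - 139 = 60 - 139 = -79$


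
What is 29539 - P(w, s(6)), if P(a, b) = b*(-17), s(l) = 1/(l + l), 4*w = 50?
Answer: 354485/12 ≈ 29540.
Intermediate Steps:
w = 25/2 (w = (1/4)*50 = 25/2 ≈ 12.500)
s(l) = 1/(2*l)
P(a, b) = -17*b
29539 - P(w, s(6)) = 29539 - (-17)*(1/2)/6 = 29539 - (-17)*(1/2)*(1/6) = 29539 - (-17)/12 = 29539 - 1*(-17/12) = 29539 + 17/12 = 354485/12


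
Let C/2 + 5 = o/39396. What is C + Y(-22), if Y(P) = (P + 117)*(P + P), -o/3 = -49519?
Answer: -27462021/6566 ≈ -4182.5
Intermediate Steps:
o = 148557 (o = -3*(-49519) = 148557)
Y(P) = 2*P*(117 + P) (Y(P) = (117 + P)*(2*P) = 2*P*(117 + P))
C = -16141/6566 (C = -10 + 2*(148557/39396) = -10 + 2*(148557*(1/39396)) = -10 + 2*(49519/13132) = -10 + 49519/6566 = -16141/6566 ≈ -2.4583)
C + Y(-22) = -16141/6566 + 2*(-22)*(117 - 22) = -16141/6566 + 2*(-22)*95 = -16141/6566 - 4180 = -27462021/6566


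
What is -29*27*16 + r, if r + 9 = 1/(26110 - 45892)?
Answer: -248006935/19782 ≈ -12537.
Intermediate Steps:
r = -178039/19782 (r = -9 + 1/(26110 - 45892) = -9 + 1/(-19782) = -9 - 1/19782 = -178039/19782 ≈ -9.0000)
-29*27*16 + r = -29*27*16 - 178039/19782 = -783*16 - 178039/19782 = -12528 - 178039/19782 = -248006935/19782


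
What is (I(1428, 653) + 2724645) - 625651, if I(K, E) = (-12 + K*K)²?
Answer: 4158224544578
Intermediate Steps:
I(K, E) = (-12 + K²)²
(I(1428, 653) + 2724645) - 625651 = ((-12 + 1428²)² + 2724645) - 625651 = ((-12 + 2039184)² + 2724645) - 625651 = (2039172² + 2724645) - 625651 = (4158222445584 + 2724645) - 625651 = 4158225170229 - 625651 = 4158224544578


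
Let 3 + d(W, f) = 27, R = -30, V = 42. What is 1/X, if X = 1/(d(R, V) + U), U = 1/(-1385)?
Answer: 33239/1385 ≈ 23.999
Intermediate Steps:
U = -1/1385 ≈ -0.00072202
d(W, f) = 24 (d(W, f) = -3 + 27 = 24)
X = 1385/33239 (X = 1/(24 - 1/1385) = 1/(33239/1385) = 1385/33239 ≈ 0.041668)
1/X = 1/(1385/33239) = 33239/1385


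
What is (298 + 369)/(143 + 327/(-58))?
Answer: 38686/7967 ≈ 4.8558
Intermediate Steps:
(298 + 369)/(143 + 327/(-58)) = 667/(143 + 327*(-1/58)) = 667/(143 - 327/58) = 667/(7967/58) = 667*(58/7967) = 38686/7967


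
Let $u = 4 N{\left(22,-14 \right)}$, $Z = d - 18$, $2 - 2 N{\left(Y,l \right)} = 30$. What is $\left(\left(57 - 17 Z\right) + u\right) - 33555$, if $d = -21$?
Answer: $-32891$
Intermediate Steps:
$N{\left(Y,l \right)} = -14$ ($N{\left(Y,l \right)} = 1 - 15 = -14$)
$Z = -39$ ($Z = -21 - 18 = -39$)
$u = -56$ ($u = 4 \left(-14\right) = -56$)
$\left(\left(57 - 17 Z\right) + u\right) - 33555 = \left(\left(57 - -663\right) - 56\right) - 33555 = \left(\left(57 + 663\right) - 56\right) - 33555 = \left(720 - 56\right) - 33555 = 664 - 33555 = -32891$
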